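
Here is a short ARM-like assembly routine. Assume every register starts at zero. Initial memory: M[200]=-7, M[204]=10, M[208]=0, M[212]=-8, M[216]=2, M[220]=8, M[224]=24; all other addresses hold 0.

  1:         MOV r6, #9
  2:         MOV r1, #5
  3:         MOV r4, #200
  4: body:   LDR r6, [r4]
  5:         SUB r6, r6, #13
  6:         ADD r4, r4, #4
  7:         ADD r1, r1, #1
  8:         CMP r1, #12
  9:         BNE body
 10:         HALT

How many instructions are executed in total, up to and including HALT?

46

MOV r6, #9 → r6=9
MOV r1, #5 → r1=5
MOV r4, #200 → r4=200
LDR r6, [r4] → r6=M[200]=-7
SUB r6, r6, #13 → r6=(-7)-13=-20
ADD r4, r4, #4 → r4=200+4=204
ADD r1, r1, #1 → r1=5+1=6
CMP r1, #12  (cmp 6,12)
BNE body: taken
LDR r6, [r4] → r6=M[204]=10
SUB r6, r6, #13 → r6=10-13=-3
ADD r4, r4, #4 → r4=204+4=208
ADD r1, r1, #1 → r1=6+1=7
CMP r1, #12  (cmp 7,12)
BNE body: taken
LDR r6, [r4] → r6=M[208]=0
SUB r6, r6, #13 → r6=0-13=-13
ADD r4, r4, #4 → r4=208+4=212
ADD r1, r1, #1 → r1=7+1=8
CMP r1, #12  (cmp 8,12)
BNE body: taken
LDR r6, [r4] → r6=M[212]=-8
SUB r6, r6, #13 → r6=(-8)-13=-21
ADD r4, r4, #4 → r4=212+4=216
ADD r1, r1, #1 → r1=8+1=9
CMP r1, #12  (cmp 9,12)
BNE body: taken
LDR r6, [r4] → r6=M[216]=2
SUB r6, r6, #13 → r6=2-13=-11
ADD r4, r4, #4 → r4=216+4=220
ADD r1, r1, #1 → r1=9+1=10
CMP r1, #12  (cmp 10,12)
BNE body: taken
LDR r6, [r4] → r6=M[220]=8
SUB r6, r6, #13 → r6=8-13=-5
ADD r4, r4, #4 → r4=220+4=224
ADD r1, r1, #1 → r1=10+1=11
CMP r1, #12  (cmp 11,12)
BNE body: taken
LDR r6, [r4] → r6=M[224]=24
SUB r6, r6, #13 → r6=24-13=11
ADD r4, r4, #4 → r4=224+4=228
ADD r1, r1, #1 → r1=11+1=12
CMP r1, #12  (cmp 12,12)
BNE body: not taken
halt.
Total executed instructions: 46.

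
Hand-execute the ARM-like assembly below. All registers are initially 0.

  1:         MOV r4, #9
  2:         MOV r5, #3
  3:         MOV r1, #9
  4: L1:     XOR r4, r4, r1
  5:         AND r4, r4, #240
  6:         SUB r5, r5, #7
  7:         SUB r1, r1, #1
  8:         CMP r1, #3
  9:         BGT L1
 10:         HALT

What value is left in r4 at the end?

0

after MOV r4, #9: r4=9
after MOV r5, #3: r5=3
after MOV r1, #9: r1=9
after XOR r4, r4, r1: r4=9^9=0
after AND r4, r4, #240: r4=0&240=0
after SUB r5, r5, #7: r5=3-7=-4
after SUB r1, r1, #1: r1=9-1=8
CMP r1, #3  (cmp 8,3)
BGT L1: taken
after XOR r4, r4, r1: r4=0^8=8
after AND r4, r4, #240: r4=8&240=0
after SUB r5, r5, #7: r5=(-4)-7=-11
after SUB r1, r1, #1: r1=8-1=7
CMP r1, #3  (cmp 7,3)
BGT L1: taken
after XOR r4, r4, r1: r4=0^7=7
after AND r4, r4, #240: r4=7&240=0
after SUB r5, r5, #7: r5=(-11)-7=-18
after SUB r1, r1, #1: r1=7-1=6
CMP r1, #3  (cmp 6,3)
BGT L1: taken
after XOR r4, r4, r1: r4=0^6=6
after AND r4, r4, #240: r4=6&240=0
after SUB r5, r5, #7: r5=(-18)-7=-25
after SUB r1, r1, #1: r1=6-1=5
CMP r1, #3  (cmp 5,3)
BGT L1: taken
after XOR r4, r4, r1: r4=0^5=5
after AND r4, r4, #240: r4=5&240=0
after SUB r5, r5, #7: r5=(-25)-7=-32
after SUB r1, r1, #1: r1=5-1=4
CMP r1, #3  (cmp 4,3)
BGT L1: taken
after XOR r4, r4, r1: r4=0^4=4
after AND r4, r4, #240: r4=4&240=0
after SUB r5, r5, #7: r5=(-32)-7=-39
after SUB r1, r1, #1: r1=4-1=3
CMP r1, #3  (cmp 3,3)
BGT L1: not taken
halt.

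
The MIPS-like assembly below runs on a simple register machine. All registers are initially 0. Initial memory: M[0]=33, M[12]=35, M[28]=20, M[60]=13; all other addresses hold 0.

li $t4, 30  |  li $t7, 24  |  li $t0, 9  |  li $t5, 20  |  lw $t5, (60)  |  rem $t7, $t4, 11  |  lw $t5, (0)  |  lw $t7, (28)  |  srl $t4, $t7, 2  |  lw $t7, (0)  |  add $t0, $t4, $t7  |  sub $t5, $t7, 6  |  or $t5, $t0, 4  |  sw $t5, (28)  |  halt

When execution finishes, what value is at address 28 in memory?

38

$t4=30
$t7=24
$t0=9
$t5=20
$t5=M[60]=13
$t7=30%11=8
$t5=M[0]=33
$t7=M[28]=20
$t4=20>>2=5
$t7=M[0]=33
$t0=5+33=38
$t5=33-6=27
$t5=38|4=38
sw $t5, (28) → M[28]=38
halt.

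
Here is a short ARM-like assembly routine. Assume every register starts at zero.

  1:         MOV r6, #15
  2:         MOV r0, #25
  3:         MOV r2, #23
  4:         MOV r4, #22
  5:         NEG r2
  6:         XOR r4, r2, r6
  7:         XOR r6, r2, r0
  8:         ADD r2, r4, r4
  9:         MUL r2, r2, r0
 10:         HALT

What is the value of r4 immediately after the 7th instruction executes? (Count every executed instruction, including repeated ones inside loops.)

-26

MOV r6, #15 → r6=15
MOV r0, #25 → r0=25
MOV r2, #23 → r2=23
MOV r4, #22 → r4=22
NEG r2 → r2=-(23)=-23
XOR r4, r2, r6 → r4=(-23)^15=-26
XOR r6, r2, r0 → r6=(-23)^25=-16
After step 7: r4 = -26.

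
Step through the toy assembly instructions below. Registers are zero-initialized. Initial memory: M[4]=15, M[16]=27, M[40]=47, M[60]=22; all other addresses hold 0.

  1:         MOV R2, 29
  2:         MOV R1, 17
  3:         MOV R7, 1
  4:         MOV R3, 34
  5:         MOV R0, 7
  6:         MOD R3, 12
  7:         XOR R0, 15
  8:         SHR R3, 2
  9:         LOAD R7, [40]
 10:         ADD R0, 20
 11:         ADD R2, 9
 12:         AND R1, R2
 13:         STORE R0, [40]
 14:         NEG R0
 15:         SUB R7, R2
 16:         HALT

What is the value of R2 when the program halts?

38

MOV R2, 29 → R2=29
MOV R1, 17 → R1=17
MOV R7, 1 → R7=1
MOV R3, 34 → R3=34
MOV R0, 7 → R0=7
MOD R3, 12 → R3=34%12=10
XOR R0, 15 → R0=7^15=8
SHR R3, 2 → R3=10>>2=2
LOAD R7, [40] → R7=M[40]=47
ADD R0, 20 → R0=8+20=28
ADD R2, 9 → R2=29+9=38
AND R1, R2 → R1=17&38=0
STORE R0, [40] → M[40]=28
NEG R0 → R0=-(28)=-28
SUB R7, R2 → R7=47-38=9
halt.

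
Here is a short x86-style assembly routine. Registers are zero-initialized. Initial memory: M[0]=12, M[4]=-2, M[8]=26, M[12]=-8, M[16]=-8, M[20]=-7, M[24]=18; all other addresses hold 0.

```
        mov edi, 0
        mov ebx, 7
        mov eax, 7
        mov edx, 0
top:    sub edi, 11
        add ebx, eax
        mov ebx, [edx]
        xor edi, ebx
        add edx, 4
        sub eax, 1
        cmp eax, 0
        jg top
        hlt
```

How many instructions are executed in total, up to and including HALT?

61

after mov edi, 0: edi=0
after mov ebx, 7: ebx=7
after mov eax, 7: eax=7
after mov edx, 0: edx=0
after sub edi, 11: edi=0-11=-11
after add ebx, eax: ebx=7+7=14
after mov ebx, [edx]: ebx=M[0]=12
after xor edi, ebx: edi=(-11)^12=-7
after add edx, 4: edx=0+4=4
after sub eax, 1: eax=7-1=6
cmp eax, 0  (cmp 6,0)
jg top: taken
after sub edi, 11: edi=(-7)-11=-18
after add ebx, eax: ebx=12+6=18
after mov ebx, [edx]: ebx=M[4]=-2
after xor edi, ebx: edi=(-18)^(-2)=16
after add edx, 4: edx=4+4=8
after sub eax, 1: eax=6-1=5
cmp eax, 0  (cmp 5,0)
jg top: taken
after sub edi, 11: edi=16-11=5
after add ebx, eax: ebx=(-2)+5=3
after mov ebx, [edx]: ebx=M[8]=26
after xor edi, ebx: edi=5^26=31
after add edx, 4: edx=8+4=12
after sub eax, 1: eax=5-1=4
cmp eax, 0  (cmp 4,0)
jg top: taken
after sub edi, 11: edi=31-11=20
after add ebx, eax: ebx=26+4=30
after mov ebx, [edx]: ebx=M[12]=-8
after xor edi, ebx: edi=20^(-8)=-20
after add edx, 4: edx=12+4=16
after sub eax, 1: eax=4-1=3
cmp eax, 0  (cmp 3,0)
jg top: taken
after sub edi, 11: edi=(-20)-11=-31
after add ebx, eax: ebx=(-8)+3=-5
after mov ebx, [edx]: ebx=M[16]=-8
after xor edi, ebx: edi=(-31)^(-8)=25
after add edx, 4: edx=16+4=20
after sub eax, 1: eax=3-1=2
cmp eax, 0  (cmp 2,0)
jg top: taken
after sub edi, 11: edi=25-11=14
after add ebx, eax: ebx=(-8)+2=-6
after mov ebx, [edx]: ebx=M[20]=-7
after xor edi, ebx: edi=14^(-7)=-9
after add edx, 4: edx=20+4=24
after sub eax, 1: eax=2-1=1
cmp eax, 0  (cmp 1,0)
jg top: taken
after sub edi, 11: edi=(-9)-11=-20
after add ebx, eax: ebx=(-7)+1=-6
after mov ebx, [edx]: ebx=M[24]=18
after xor edi, ebx: edi=(-20)^18=-2
after add edx, 4: edx=24+4=28
after sub eax, 1: eax=1-1=0
cmp eax, 0  (cmp 0,0)
jg top: not taken
halt.
Total executed instructions: 61.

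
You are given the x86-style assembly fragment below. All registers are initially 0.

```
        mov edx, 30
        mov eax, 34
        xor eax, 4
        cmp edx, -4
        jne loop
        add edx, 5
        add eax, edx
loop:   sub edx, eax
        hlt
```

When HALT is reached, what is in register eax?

mov edx, 30 → edx=30
mov eax, 34 → eax=34
xor eax, 4 → eax=34^4=38
cmp edx, -4  (cmp 30,-4)
jne loop: taken
sub edx, eax → edx=30-38=-8
halt.

38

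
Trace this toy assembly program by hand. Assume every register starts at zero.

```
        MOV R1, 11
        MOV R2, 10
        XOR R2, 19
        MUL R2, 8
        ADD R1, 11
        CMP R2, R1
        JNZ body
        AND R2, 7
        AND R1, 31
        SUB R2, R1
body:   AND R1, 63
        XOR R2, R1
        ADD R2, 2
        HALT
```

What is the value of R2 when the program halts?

224

MOV R1, 11 → R1=11
MOV R2, 10 → R2=10
XOR R2, 19 → R2=10^19=25
MUL R2, 8 → R2=25*8=200
ADD R1, 11 → R1=11+11=22
CMP R2, R1  (cmp 200,22)
JNZ body: taken
AND R1, 63 → R1=22&63=22
XOR R2, R1 → R2=200^22=222
ADD R2, 2 → R2=222+2=224
halt.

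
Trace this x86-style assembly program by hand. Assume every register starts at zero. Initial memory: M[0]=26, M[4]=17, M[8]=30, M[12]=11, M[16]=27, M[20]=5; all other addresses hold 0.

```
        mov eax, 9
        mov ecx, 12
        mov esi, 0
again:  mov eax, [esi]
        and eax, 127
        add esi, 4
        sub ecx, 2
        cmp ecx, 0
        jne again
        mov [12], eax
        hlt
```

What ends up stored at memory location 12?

after mov eax, 9: eax=9
after mov ecx, 12: ecx=12
after mov esi, 0: esi=0
after mov eax, [esi]: eax=M[0]=26
after and eax, 127: eax=26&127=26
after add esi, 4: esi=0+4=4
after sub ecx, 2: ecx=12-2=10
cmp ecx, 0  (cmp 10,0)
jne again: taken
after mov eax, [esi]: eax=M[4]=17
after and eax, 127: eax=17&127=17
after add esi, 4: esi=4+4=8
after sub ecx, 2: ecx=10-2=8
cmp ecx, 0  (cmp 8,0)
jne again: taken
after mov eax, [esi]: eax=M[8]=30
after and eax, 127: eax=30&127=30
after add esi, 4: esi=8+4=12
after sub ecx, 2: ecx=8-2=6
cmp ecx, 0  (cmp 6,0)
jne again: taken
after mov eax, [esi]: eax=M[12]=11
after and eax, 127: eax=11&127=11
after add esi, 4: esi=12+4=16
after sub ecx, 2: ecx=6-2=4
cmp ecx, 0  (cmp 4,0)
jne again: taken
after mov eax, [esi]: eax=M[16]=27
after and eax, 127: eax=27&127=27
after add esi, 4: esi=16+4=20
after sub ecx, 2: ecx=4-2=2
cmp ecx, 0  (cmp 2,0)
jne again: taken
after mov eax, [esi]: eax=M[20]=5
after and eax, 127: eax=5&127=5
after add esi, 4: esi=20+4=24
after sub ecx, 2: ecx=2-2=0
cmp ecx, 0  (cmp 0,0)
jne again: not taken
mov [12], eax → M[12]=5
halt.

5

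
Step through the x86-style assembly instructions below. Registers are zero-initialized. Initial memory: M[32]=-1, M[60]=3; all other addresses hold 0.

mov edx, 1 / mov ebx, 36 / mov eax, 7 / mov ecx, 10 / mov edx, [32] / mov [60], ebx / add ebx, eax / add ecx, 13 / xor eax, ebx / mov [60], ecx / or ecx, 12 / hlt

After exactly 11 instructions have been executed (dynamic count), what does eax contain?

44

after mov edx, 1: edx=1
after mov ebx, 36: ebx=36
after mov eax, 7: eax=7
after mov ecx, 10: ecx=10
after mov edx, [32]: edx=M[32]=-1
mov [60], ebx → M[60]=36
after add ebx, eax: ebx=36+7=43
after add ecx, 13: ecx=10+13=23
after xor eax, ebx: eax=7^43=44
mov [60], ecx → M[60]=23
after or ecx, 12: ecx=23|12=31
After step 11: eax = 44.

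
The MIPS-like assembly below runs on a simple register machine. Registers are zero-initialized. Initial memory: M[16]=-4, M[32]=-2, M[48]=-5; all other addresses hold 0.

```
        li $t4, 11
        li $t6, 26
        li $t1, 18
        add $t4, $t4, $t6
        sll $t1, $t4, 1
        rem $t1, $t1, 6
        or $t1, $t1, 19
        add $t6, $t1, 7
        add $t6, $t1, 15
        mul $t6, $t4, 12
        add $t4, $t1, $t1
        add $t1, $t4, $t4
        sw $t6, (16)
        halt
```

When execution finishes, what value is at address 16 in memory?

after li $t4, 11: $t4=11
after li $t6, 26: $t6=26
after li $t1, 18: $t1=18
after add $t4, $t4, $t6: $t4=11+26=37
after sll $t1, $t4, 1: $t1=37<<1=74
after rem $t1, $t1, 6: $t1=74%6=2
after or $t1, $t1, 19: $t1=2|19=19
after add $t6, $t1, 7: $t6=19+7=26
after add $t6, $t1, 15: $t6=19+15=34
after mul $t6, $t4, 12: $t6=37*12=444
after add $t4, $t1, $t1: $t4=19+19=38
after add $t1, $t4, $t4: $t1=38+38=76
sw $t6, (16) → M[16]=444
halt.

444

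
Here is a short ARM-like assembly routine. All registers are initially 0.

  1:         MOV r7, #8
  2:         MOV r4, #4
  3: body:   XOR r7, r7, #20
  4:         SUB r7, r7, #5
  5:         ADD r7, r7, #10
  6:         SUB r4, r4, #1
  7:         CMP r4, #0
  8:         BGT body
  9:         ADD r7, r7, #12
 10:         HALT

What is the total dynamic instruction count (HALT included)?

MOV r7, #8 → r7=8
MOV r4, #4 → r4=4
XOR r7, r7, #20 → r7=8^20=28
SUB r7, r7, #5 → r7=28-5=23
ADD r7, r7, #10 → r7=23+10=33
SUB r4, r4, #1 → r4=4-1=3
CMP r4, #0  (cmp 3,0)
BGT body: taken
XOR r7, r7, #20 → r7=33^20=53
SUB r7, r7, #5 → r7=53-5=48
ADD r7, r7, #10 → r7=48+10=58
SUB r4, r4, #1 → r4=3-1=2
CMP r4, #0  (cmp 2,0)
BGT body: taken
XOR r7, r7, #20 → r7=58^20=46
SUB r7, r7, #5 → r7=46-5=41
ADD r7, r7, #10 → r7=41+10=51
SUB r4, r4, #1 → r4=2-1=1
CMP r4, #0  (cmp 1,0)
BGT body: taken
XOR r7, r7, #20 → r7=51^20=39
SUB r7, r7, #5 → r7=39-5=34
ADD r7, r7, #10 → r7=34+10=44
SUB r4, r4, #1 → r4=1-1=0
CMP r4, #0  (cmp 0,0)
BGT body: not taken
ADD r7, r7, #12 → r7=44+12=56
halt.
Total executed instructions: 28.

28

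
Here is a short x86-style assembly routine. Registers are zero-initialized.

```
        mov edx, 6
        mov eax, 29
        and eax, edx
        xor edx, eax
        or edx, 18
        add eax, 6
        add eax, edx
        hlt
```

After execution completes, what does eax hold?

after mov edx, 6: edx=6
after mov eax, 29: eax=29
after and eax, edx: eax=29&6=4
after xor edx, eax: edx=6^4=2
after or edx, 18: edx=2|18=18
after add eax, 6: eax=4+6=10
after add eax, edx: eax=10+18=28
halt.

28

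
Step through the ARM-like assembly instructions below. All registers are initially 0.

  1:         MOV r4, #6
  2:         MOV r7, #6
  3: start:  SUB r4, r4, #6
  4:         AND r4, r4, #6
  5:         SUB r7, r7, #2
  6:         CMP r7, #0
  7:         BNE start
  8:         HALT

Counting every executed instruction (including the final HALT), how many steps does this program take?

MOV r4, #6 → r4=6
MOV r7, #6 → r7=6
SUB r4, r4, #6 → r4=6-6=0
AND r4, r4, #6 → r4=0&6=0
SUB r7, r7, #2 → r7=6-2=4
CMP r7, #0  (cmp 4,0)
BNE start: taken
SUB r4, r4, #6 → r4=0-6=-6
AND r4, r4, #6 → r4=(-6)&6=2
SUB r7, r7, #2 → r7=4-2=2
CMP r7, #0  (cmp 2,0)
BNE start: taken
SUB r4, r4, #6 → r4=2-6=-4
AND r4, r4, #6 → r4=(-4)&6=4
SUB r7, r7, #2 → r7=2-2=0
CMP r7, #0  (cmp 0,0)
BNE start: not taken
halt.
Total executed instructions: 18.

18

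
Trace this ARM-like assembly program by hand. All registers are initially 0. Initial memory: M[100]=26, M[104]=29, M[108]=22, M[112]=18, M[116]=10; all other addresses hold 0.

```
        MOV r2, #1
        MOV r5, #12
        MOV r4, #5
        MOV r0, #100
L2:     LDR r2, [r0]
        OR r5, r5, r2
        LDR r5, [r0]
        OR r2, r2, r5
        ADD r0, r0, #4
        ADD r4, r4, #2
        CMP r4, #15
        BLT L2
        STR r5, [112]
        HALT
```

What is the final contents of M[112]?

MOV r2, #1 → r2=1
MOV r5, #12 → r5=12
MOV r4, #5 → r4=5
MOV r0, #100 → r0=100
LDR r2, [r0] → r2=M[100]=26
OR r5, r5, r2 → r5=12|26=30
LDR r5, [r0] → r5=M[100]=26
OR r2, r2, r5 → r2=26|26=26
ADD r0, r0, #4 → r0=100+4=104
ADD r4, r4, #2 → r4=5+2=7
CMP r4, #15  (cmp 7,15)
BLT L2: taken
LDR r2, [r0] → r2=M[104]=29
OR r5, r5, r2 → r5=26|29=31
LDR r5, [r0] → r5=M[104]=29
OR r2, r2, r5 → r2=29|29=29
ADD r0, r0, #4 → r0=104+4=108
ADD r4, r4, #2 → r4=7+2=9
CMP r4, #15  (cmp 9,15)
BLT L2: taken
LDR r2, [r0] → r2=M[108]=22
OR r5, r5, r2 → r5=29|22=31
LDR r5, [r0] → r5=M[108]=22
OR r2, r2, r5 → r2=22|22=22
ADD r0, r0, #4 → r0=108+4=112
ADD r4, r4, #2 → r4=9+2=11
CMP r4, #15  (cmp 11,15)
BLT L2: taken
LDR r2, [r0] → r2=M[112]=18
OR r5, r5, r2 → r5=22|18=22
LDR r5, [r0] → r5=M[112]=18
OR r2, r2, r5 → r2=18|18=18
ADD r0, r0, #4 → r0=112+4=116
ADD r4, r4, #2 → r4=11+2=13
CMP r4, #15  (cmp 13,15)
BLT L2: taken
LDR r2, [r0] → r2=M[116]=10
OR r5, r5, r2 → r5=18|10=26
LDR r5, [r0] → r5=M[116]=10
OR r2, r2, r5 → r2=10|10=10
ADD r0, r0, #4 → r0=116+4=120
ADD r4, r4, #2 → r4=13+2=15
CMP r4, #15  (cmp 15,15)
BLT L2: not taken
STR r5, [112] → M[112]=10
halt.

10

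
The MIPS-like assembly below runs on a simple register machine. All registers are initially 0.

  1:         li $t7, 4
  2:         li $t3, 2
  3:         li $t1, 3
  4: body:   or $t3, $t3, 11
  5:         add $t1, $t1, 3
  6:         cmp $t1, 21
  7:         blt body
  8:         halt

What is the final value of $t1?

21

$t7=4
$t3=2
$t1=3
$t3=2|11=11
$t1=3+3=6
cmp $t1, 21  (cmp 6,21)
blt body: taken
$t3=11|11=11
$t1=6+3=9
cmp $t1, 21  (cmp 9,21)
blt body: taken
$t3=11|11=11
$t1=9+3=12
cmp $t1, 21  (cmp 12,21)
blt body: taken
$t3=11|11=11
$t1=12+3=15
cmp $t1, 21  (cmp 15,21)
blt body: taken
$t3=11|11=11
$t1=15+3=18
cmp $t1, 21  (cmp 18,21)
blt body: taken
$t3=11|11=11
$t1=18+3=21
cmp $t1, 21  (cmp 21,21)
blt body: not taken
halt.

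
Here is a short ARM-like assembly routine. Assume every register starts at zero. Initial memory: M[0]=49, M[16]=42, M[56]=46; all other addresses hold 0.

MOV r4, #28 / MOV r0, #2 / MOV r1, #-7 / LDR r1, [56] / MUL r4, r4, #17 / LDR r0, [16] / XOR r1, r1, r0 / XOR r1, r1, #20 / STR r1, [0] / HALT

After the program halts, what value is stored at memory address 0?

MOV r4, #28 → r4=28
MOV r0, #2 → r0=2
MOV r1, #-7 → r1=-7
LDR r1, [56] → r1=M[56]=46
MUL r4, r4, #17 → r4=28*17=476
LDR r0, [16] → r0=M[16]=42
XOR r1, r1, r0 → r1=46^42=4
XOR r1, r1, #20 → r1=4^20=16
STR r1, [0] → M[0]=16
halt.

16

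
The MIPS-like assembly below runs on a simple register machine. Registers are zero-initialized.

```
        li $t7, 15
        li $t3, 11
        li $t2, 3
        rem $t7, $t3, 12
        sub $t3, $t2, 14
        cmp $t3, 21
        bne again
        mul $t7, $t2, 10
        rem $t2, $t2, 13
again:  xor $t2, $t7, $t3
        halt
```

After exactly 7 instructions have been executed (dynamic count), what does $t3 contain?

-11

$t7=15
$t3=11
$t2=3
$t7=11%12=11
$t3=3-14=-11
cmp $t3, 21  (cmp -11,21)
bne again: taken
After step 7: $t3 = -11.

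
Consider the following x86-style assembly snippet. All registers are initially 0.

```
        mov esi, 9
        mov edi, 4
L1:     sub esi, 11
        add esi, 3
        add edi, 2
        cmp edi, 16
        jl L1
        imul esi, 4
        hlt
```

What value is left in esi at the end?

-156

mov esi, 9 → esi=9
mov edi, 4 → edi=4
sub esi, 11 → esi=9-11=-2
add esi, 3 → esi=(-2)+3=1
add edi, 2 → edi=4+2=6
cmp edi, 16  (cmp 6,16)
jl L1: taken
sub esi, 11 → esi=1-11=-10
add esi, 3 → esi=(-10)+3=-7
add edi, 2 → edi=6+2=8
cmp edi, 16  (cmp 8,16)
jl L1: taken
sub esi, 11 → esi=(-7)-11=-18
add esi, 3 → esi=(-18)+3=-15
add edi, 2 → edi=8+2=10
cmp edi, 16  (cmp 10,16)
jl L1: taken
sub esi, 11 → esi=(-15)-11=-26
add esi, 3 → esi=(-26)+3=-23
add edi, 2 → edi=10+2=12
cmp edi, 16  (cmp 12,16)
jl L1: taken
sub esi, 11 → esi=(-23)-11=-34
add esi, 3 → esi=(-34)+3=-31
add edi, 2 → edi=12+2=14
cmp edi, 16  (cmp 14,16)
jl L1: taken
sub esi, 11 → esi=(-31)-11=-42
add esi, 3 → esi=(-42)+3=-39
add edi, 2 → edi=14+2=16
cmp edi, 16  (cmp 16,16)
jl L1: not taken
imul esi, 4 → esi=(-39)*4=-156
halt.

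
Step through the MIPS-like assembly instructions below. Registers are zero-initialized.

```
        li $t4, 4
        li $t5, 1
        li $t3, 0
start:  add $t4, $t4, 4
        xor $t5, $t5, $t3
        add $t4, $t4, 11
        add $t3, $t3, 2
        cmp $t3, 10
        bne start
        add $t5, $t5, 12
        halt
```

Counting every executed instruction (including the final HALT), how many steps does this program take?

35

$t4=4
$t5=1
$t3=0
$t4=4+4=8
$t5=1^0=1
$t4=8+11=19
$t3=0+2=2
cmp $t3, 10  (cmp 2,10)
bne start: taken
$t4=19+4=23
$t5=1^2=3
$t4=23+11=34
$t3=2+2=4
cmp $t3, 10  (cmp 4,10)
bne start: taken
$t4=34+4=38
$t5=3^4=7
$t4=38+11=49
$t3=4+2=6
cmp $t3, 10  (cmp 6,10)
bne start: taken
$t4=49+4=53
$t5=7^6=1
$t4=53+11=64
$t3=6+2=8
cmp $t3, 10  (cmp 8,10)
bne start: taken
$t4=64+4=68
$t5=1^8=9
$t4=68+11=79
$t3=8+2=10
cmp $t3, 10  (cmp 10,10)
bne start: not taken
$t5=9+12=21
halt.
Total executed instructions: 35.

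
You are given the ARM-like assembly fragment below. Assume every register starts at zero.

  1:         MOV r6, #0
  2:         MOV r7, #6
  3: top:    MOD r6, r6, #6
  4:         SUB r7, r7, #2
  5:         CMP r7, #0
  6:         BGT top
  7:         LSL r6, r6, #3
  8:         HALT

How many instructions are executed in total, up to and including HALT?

MOV r6, #0 → r6=0
MOV r7, #6 → r7=6
MOD r6, r6, #6 → r6=0%6=0
SUB r7, r7, #2 → r7=6-2=4
CMP r7, #0  (cmp 4,0)
BGT top: taken
MOD r6, r6, #6 → r6=0%6=0
SUB r7, r7, #2 → r7=4-2=2
CMP r7, #0  (cmp 2,0)
BGT top: taken
MOD r6, r6, #6 → r6=0%6=0
SUB r7, r7, #2 → r7=2-2=0
CMP r7, #0  (cmp 0,0)
BGT top: not taken
LSL r6, r6, #3 → r6=0<<3=0
halt.
Total executed instructions: 16.

16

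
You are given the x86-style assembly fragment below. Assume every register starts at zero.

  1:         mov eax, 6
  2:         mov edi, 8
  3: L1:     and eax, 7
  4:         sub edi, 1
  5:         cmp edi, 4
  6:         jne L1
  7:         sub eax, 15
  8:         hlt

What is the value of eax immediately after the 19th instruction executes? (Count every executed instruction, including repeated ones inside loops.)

-9

mov eax, 6 → eax=6
mov edi, 8 → edi=8
and eax, 7 → eax=6&7=6
sub edi, 1 → edi=8-1=7
cmp edi, 4  (cmp 7,4)
jne L1: taken
and eax, 7 → eax=6&7=6
sub edi, 1 → edi=7-1=6
cmp edi, 4  (cmp 6,4)
jne L1: taken
and eax, 7 → eax=6&7=6
sub edi, 1 → edi=6-1=5
cmp edi, 4  (cmp 5,4)
jne L1: taken
and eax, 7 → eax=6&7=6
sub edi, 1 → edi=5-1=4
cmp edi, 4  (cmp 4,4)
jne L1: not taken
sub eax, 15 → eax=6-15=-9
After step 19: eax = -9.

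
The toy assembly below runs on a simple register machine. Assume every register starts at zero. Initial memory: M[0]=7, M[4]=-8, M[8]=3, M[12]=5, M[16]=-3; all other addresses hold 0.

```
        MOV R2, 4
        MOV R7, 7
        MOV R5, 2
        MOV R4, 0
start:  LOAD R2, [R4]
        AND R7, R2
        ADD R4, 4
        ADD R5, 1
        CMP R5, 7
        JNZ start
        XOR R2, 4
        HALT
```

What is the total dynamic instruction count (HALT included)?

36

MOV R2, 4 → R2=4
MOV R7, 7 → R7=7
MOV R5, 2 → R5=2
MOV R4, 0 → R4=0
LOAD R2, [R4] → R2=M[0]=7
AND R7, R2 → R7=7&7=7
ADD R4, 4 → R4=0+4=4
ADD R5, 1 → R5=2+1=3
CMP R5, 7  (cmp 3,7)
JNZ start: taken
LOAD R2, [R4] → R2=M[4]=-8
AND R7, R2 → R7=7&(-8)=0
ADD R4, 4 → R4=4+4=8
ADD R5, 1 → R5=3+1=4
CMP R5, 7  (cmp 4,7)
JNZ start: taken
LOAD R2, [R4] → R2=M[8]=3
AND R7, R2 → R7=0&3=0
ADD R4, 4 → R4=8+4=12
ADD R5, 1 → R5=4+1=5
CMP R5, 7  (cmp 5,7)
JNZ start: taken
LOAD R2, [R4] → R2=M[12]=5
AND R7, R2 → R7=0&5=0
ADD R4, 4 → R4=12+4=16
ADD R5, 1 → R5=5+1=6
CMP R5, 7  (cmp 6,7)
JNZ start: taken
LOAD R2, [R4] → R2=M[16]=-3
AND R7, R2 → R7=0&(-3)=0
ADD R4, 4 → R4=16+4=20
ADD R5, 1 → R5=6+1=7
CMP R5, 7  (cmp 7,7)
JNZ start: not taken
XOR R2, 4 → R2=(-3)^4=-7
halt.
Total executed instructions: 36.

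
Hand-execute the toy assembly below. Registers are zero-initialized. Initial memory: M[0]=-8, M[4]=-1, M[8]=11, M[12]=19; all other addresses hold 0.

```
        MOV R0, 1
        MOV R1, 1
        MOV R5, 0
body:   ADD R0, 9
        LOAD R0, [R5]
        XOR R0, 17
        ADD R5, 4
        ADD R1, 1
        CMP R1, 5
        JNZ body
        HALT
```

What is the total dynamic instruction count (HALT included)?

after MOV R0, 1: R0=1
after MOV R1, 1: R1=1
after MOV R5, 0: R5=0
after ADD R0, 9: R0=1+9=10
after LOAD R0, [R5]: R0=M[0]=-8
after XOR R0, 17: R0=(-8)^17=-23
after ADD R5, 4: R5=0+4=4
after ADD R1, 1: R1=1+1=2
CMP R1, 5  (cmp 2,5)
JNZ body: taken
after ADD R0, 9: R0=(-23)+9=-14
after LOAD R0, [R5]: R0=M[4]=-1
after XOR R0, 17: R0=(-1)^17=-18
after ADD R5, 4: R5=4+4=8
after ADD R1, 1: R1=2+1=3
CMP R1, 5  (cmp 3,5)
JNZ body: taken
after ADD R0, 9: R0=(-18)+9=-9
after LOAD R0, [R5]: R0=M[8]=11
after XOR R0, 17: R0=11^17=26
after ADD R5, 4: R5=8+4=12
after ADD R1, 1: R1=3+1=4
CMP R1, 5  (cmp 4,5)
JNZ body: taken
after ADD R0, 9: R0=26+9=35
after LOAD R0, [R5]: R0=M[12]=19
after XOR R0, 17: R0=19^17=2
after ADD R5, 4: R5=12+4=16
after ADD R1, 1: R1=4+1=5
CMP R1, 5  (cmp 5,5)
JNZ body: not taken
halt.
Total executed instructions: 32.

32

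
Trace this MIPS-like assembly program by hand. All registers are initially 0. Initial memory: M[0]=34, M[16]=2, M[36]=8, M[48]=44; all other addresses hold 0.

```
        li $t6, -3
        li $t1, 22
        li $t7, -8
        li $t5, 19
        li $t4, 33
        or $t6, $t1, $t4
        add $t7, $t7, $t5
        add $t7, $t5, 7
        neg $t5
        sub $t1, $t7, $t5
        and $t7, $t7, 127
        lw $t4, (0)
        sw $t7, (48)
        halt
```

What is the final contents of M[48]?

li $t6, -3 → $t6=-3
li $t1, 22 → $t1=22
li $t7, -8 → $t7=-8
li $t5, 19 → $t5=19
li $t4, 33 → $t4=33
or $t6, $t1, $t4 → $t6=22|33=55
add $t7, $t7, $t5 → $t7=(-8)+19=11
add $t7, $t5, 7 → $t7=19+7=26
neg $t5 → $t5=-(19)=-19
sub $t1, $t7, $t5 → $t1=26-(-19)=45
and $t7, $t7, 127 → $t7=26&127=26
lw $t4, (0) → $t4=M[0]=34
sw $t7, (48) → M[48]=26
halt.

26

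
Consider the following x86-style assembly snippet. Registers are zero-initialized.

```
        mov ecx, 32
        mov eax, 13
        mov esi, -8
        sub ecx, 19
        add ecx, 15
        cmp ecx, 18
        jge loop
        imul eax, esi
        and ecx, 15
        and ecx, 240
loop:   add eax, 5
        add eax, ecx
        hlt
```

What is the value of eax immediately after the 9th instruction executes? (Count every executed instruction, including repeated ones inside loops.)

46

after mov ecx, 32: ecx=32
after mov eax, 13: eax=13
after mov esi, -8: esi=-8
after sub ecx, 19: ecx=32-19=13
after add ecx, 15: ecx=13+15=28
cmp ecx, 18  (cmp 28,18)
jge loop: taken
after add eax, 5: eax=13+5=18
after add eax, ecx: eax=18+28=46
After step 9: eax = 46.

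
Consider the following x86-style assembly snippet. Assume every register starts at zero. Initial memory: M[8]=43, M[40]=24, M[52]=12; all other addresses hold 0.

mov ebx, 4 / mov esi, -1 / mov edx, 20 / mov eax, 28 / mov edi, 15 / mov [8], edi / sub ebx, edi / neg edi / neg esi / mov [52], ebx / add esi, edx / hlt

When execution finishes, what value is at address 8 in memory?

after mov ebx, 4: ebx=4
after mov esi, -1: esi=-1
after mov edx, 20: edx=20
after mov eax, 28: eax=28
after mov edi, 15: edi=15
mov [8], edi → M[8]=15
after sub ebx, edi: ebx=4-15=-11
after neg edi: edi=-(15)=-15
after neg esi: esi=-(-1)=1
mov [52], ebx → M[52]=-11
after add esi, edx: esi=1+20=21
halt.

15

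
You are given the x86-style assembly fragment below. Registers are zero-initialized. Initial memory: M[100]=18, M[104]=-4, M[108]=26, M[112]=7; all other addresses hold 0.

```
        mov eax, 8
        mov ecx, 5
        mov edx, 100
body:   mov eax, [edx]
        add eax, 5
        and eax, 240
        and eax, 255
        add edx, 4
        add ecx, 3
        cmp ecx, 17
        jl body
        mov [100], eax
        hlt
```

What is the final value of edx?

mov eax, 8 → eax=8
mov ecx, 5 → ecx=5
mov edx, 100 → edx=100
mov eax, [edx] → eax=M[100]=18
add eax, 5 → eax=18+5=23
and eax, 240 → eax=23&240=16
and eax, 255 → eax=16&255=16
add edx, 4 → edx=100+4=104
add ecx, 3 → ecx=5+3=8
cmp ecx, 17  (cmp 8,17)
jl body: taken
mov eax, [edx] → eax=M[104]=-4
add eax, 5 → eax=(-4)+5=1
and eax, 240 → eax=1&240=0
and eax, 255 → eax=0&255=0
add edx, 4 → edx=104+4=108
add ecx, 3 → ecx=8+3=11
cmp ecx, 17  (cmp 11,17)
jl body: taken
mov eax, [edx] → eax=M[108]=26
add eax, 5 → eax=26+5=31
and eax, 240 → eax=31&240=16
and eax, 255 → eax=16&255=16
add edx, 4 → edx=108+4=112
add ecx, 3 → ecx=11+3=14
cmp ecx, 17  (cmp 14,17)
jl body: taken
mov eax, [edx] → eax=M[112]=7
add eax, 5 → eax=7+5=12
and eax, 240 → eax=12&240=0
and eax, 255 → eax=0&255=0
add edx, 4 → edx=112+4=116
add ecx, 3 → ecx=14+3=17
cmp ecx, 17  (cmp 17,17)
jl body: not taken
mov [100], eax → M[100]=0
halt.

116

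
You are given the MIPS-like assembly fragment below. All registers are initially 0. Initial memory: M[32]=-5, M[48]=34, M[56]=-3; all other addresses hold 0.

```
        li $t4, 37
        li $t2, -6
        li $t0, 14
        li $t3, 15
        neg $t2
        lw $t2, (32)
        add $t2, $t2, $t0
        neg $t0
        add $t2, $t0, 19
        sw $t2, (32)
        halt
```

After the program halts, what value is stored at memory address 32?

5

li $t4, 37 → $t4=37
li $t2, -6 → $t2=-6
li $t0, 14 → $t0=14
li $t3, 15 → $t3=15
neg $t2 → $t2=-(-6)=6
lw $t2, (32) → $t2=M[32]=-5
add $t2, $t2, $t0 → $t2=(-5)+14=9
neg $t0 → $t0=-(14)=-14
add $t2, $t0, 19 → $t2=(-14)+19=5
sw $t2, (32) → M[32]=5
halt.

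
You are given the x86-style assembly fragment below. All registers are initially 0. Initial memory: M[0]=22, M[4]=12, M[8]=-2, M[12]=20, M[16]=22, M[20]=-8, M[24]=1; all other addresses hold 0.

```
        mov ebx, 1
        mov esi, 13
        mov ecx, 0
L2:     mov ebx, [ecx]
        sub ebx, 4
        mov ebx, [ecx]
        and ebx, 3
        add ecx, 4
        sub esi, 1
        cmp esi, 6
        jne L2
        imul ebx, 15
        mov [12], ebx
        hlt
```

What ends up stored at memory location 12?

after mov ebx, 1: ebx=1
after mov esi, 13: esi=13
after mov ecx, 0: ecx=0
after mov ebx, [ecx]: ebx=M[0]=22
after sub ebx, 4: ebx=22-4=18
after mov ebx, [ecx]: ebx=M[0]=22
after and ebx, 3: ebx=22&3=2
after add ecx, 4: ecx=0+4=4
after sub esi, 1: esi=13-1=12
cmp esi, 6  (cmp 12,6)
jne L2: taken
after mov ebx, [ecx]: ebx=M[4]=12
after sub ebx, 4: ebx=12-4=8
after mov ebx, [ecx]: ebx=M[4]=12
after and ebx, 3: ebx=12&3=0
after add ecx, 4: ecx=4+4=8
after sub esi, 1: esi=12-1=11
cmp esi, 6  (cmp 11,6)
jne L2: taken
after mov ebx, [ecx]: ebx=M[8]=-2
after sub ebx, 4: ebx=(-2)-4=-6
after mov ebx, [ecx]: ebx=M[8]=-2
after and ebx, 3: ebx=(-2)&3=2
after add ecx, 4: ecx=8+4=12
after sub esi, 1: esi=11-1=10
cmp esi, 6  (cmp 10,6)
jne L2: taken
after mov ebx, [ecx]: ebx=M[12]=20
after sub ebx, 4: ebx=20-4=16
after mov ebx, [ecx]: ebx=M[12]=20
after and ebx, 3: ebx=20&3=0
after add ecx, 4: ecx=12+4=16
after sub esi, 1: esi=10-1=9
cmp esi, 6  (cmp 9,6)
jne L2: taken
after mov ebx, [ecx]: ebx=M[16]=22
after sub ebx, 4: ebx=22-4=18
after mov ebx, [ecx]: ebx=M[16]=22
after and ebx, 3: ebx=22&3=2
after add ecx, 4: ecx=16+4=20
after sub esi, 1: esi=9-1=8
cmp esi, 6  (cmp 8,6)
jne L2: taken
after mov ebx, [ecx]: ebx=M[20]=-8
after sub ebx, 4: ebx=(-8)-4=-12
after mov ebx, [ecx]: ebx=M[20]=-8
after and ebx, 3: ebx=(-8)&3=0
after add ecx, 4: ecx=20+4=24
after sub esi, 1: esi=8-1=7
cmp esi, 6  (cmp 7,6)
jne L2: taken
after mov ebx, [ecx]: ebx=M[24]=1
after sub ebx, 4: ebx=1-4=-3
after mov ebx, [ecx]: ebx=M[24]=1
after and ebx, 3: ebx=1&3=1
after add ecx, 4: ecx=24+4=28
after sub esi, 1: esi=7-1=6
cmp esi, 6  (cmp 6,6)
jne L2: not taken
after imul ebx, 15: ebx=1*15=15
mov [12], ebx → M[12]=15
halt.

15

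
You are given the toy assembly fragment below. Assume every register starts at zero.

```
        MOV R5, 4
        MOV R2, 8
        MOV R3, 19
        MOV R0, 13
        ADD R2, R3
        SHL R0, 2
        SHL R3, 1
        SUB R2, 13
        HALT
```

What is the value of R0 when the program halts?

R5=4
R2=8
R3=19
R0=13
R2=8+19=27
R0=13<<2=52
R3=19<<1=38
R2=27-13=14
halt.

52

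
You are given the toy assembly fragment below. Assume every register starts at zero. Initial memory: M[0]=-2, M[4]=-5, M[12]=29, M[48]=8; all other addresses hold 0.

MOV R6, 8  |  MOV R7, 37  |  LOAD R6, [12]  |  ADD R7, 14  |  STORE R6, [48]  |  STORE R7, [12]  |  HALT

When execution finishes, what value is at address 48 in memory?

R6=8
R7=37
R6=M[12]=29
R7=37+14=51
STORE R6, [48] → M[48]=29
STORE R7, [12] → M[12]=51
halt.

29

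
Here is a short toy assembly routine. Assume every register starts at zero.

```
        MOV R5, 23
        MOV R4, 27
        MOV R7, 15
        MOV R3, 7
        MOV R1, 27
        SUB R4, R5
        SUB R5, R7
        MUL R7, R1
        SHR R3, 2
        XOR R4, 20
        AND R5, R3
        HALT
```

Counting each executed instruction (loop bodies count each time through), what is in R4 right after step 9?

4

R5=23
R4=27
R7=15
R3=7
R1=27
R4=27-23=4
R5=23-15=8
R7=15*27=405
R3=7>>2=1
After step 9: R4 = 4.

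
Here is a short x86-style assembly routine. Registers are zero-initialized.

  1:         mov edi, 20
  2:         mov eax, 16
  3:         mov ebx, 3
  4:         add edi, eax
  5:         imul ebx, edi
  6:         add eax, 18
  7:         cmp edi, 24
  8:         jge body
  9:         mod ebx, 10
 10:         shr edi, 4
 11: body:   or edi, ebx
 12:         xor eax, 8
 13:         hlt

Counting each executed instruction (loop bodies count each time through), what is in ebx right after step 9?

after mov edi, 20: edi=20
after mov eax, 16: eax=16
after mov ebx, 3: ebx=3
after add edi, eax: edi=20+16=36
after imul ebx, edi: ebx=3*36=108
after add eax, 18: eax=16+18=34
cmp edi, 24  (cmp 36,24)
jge body: taken
after or edi, ebx: edi=36|108=108
After step 9: ebx = 108.

108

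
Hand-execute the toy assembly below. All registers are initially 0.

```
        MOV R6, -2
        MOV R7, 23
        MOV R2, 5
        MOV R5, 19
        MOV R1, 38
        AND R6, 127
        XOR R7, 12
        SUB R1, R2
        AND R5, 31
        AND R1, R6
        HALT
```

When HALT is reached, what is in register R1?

32

after MOV R6, -2: R6=-2
after MOV R7, 23: R7=23
after MOV R2, 5: R2=5
after MOV R5, 19: R5=19
after MOV R1, 38: R1=38
after AND R6, 127: R6=(-2)&127=126
after XOR R7, 12: R7=23^12=27
after SUB R1, R2: R1=38-5=33
after AND R5, 31: R5=19&31=19
after AND R1, R6: R1=33&126=32
halt.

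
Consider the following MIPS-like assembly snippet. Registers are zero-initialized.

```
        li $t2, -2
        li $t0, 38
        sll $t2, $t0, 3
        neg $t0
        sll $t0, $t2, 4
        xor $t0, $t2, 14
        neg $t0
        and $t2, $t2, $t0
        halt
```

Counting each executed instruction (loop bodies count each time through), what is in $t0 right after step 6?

318

$t2=-2
$t0=38
$t2=38<<3=304
$t0=-(38)=-38
$t0=304<<4=4864
$t0=304^14=318
After step 6: $t0 = 318.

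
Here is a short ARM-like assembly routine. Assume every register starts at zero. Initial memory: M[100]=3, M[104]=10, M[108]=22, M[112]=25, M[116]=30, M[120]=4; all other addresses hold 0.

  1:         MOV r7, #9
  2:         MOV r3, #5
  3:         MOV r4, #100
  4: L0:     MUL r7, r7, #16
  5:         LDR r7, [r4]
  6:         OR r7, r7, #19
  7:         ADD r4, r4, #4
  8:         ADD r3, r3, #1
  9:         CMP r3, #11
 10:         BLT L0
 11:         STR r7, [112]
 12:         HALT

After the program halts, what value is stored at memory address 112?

23

r7=9
r3=5
r4=100
r7=9*16=144
r7=M[100]=3
r7=3|19=19
r4=100+4=104
r3=5+1=6
CMP r3, #11  (cmp 6,11)
BLT L0: taken
r7=19*16=304
r7=M[104]=10
r7=10|19=27
r4=104+4=108
r3=6+1=7
CMP r3, #11  (cmp 7,11)
BLT L0: taken
r7=27*16=432
r7=M[108]=22
r7=22|19=23
r4=108+4=112
r3=7+1=8
CMP r3, #11  (cmp 8,11)
BLT L0: taken
r7=23*16=368
r7=M[112]=25
r7=25|19=27
r4=112+4=116
r3=8+1=9
CMP r3, #11  (cmp 9,11)
BLT L0: taken
r7=27*16=432
r7=M[116]=30
r7=30|19=31
r4=116+4=120
r3=9+1=10
CMP r3, #11  (cmp 10,11)
BLT L0: taken
r7=31*16=496
r7=M[120]=4
r7=4|19=23
r4=120+4=124
r3=10+1=11
CMP r3, #11  (cmp 11,11)
BLT L0: not taken
STR r7, [112] → M[112]=23
halt.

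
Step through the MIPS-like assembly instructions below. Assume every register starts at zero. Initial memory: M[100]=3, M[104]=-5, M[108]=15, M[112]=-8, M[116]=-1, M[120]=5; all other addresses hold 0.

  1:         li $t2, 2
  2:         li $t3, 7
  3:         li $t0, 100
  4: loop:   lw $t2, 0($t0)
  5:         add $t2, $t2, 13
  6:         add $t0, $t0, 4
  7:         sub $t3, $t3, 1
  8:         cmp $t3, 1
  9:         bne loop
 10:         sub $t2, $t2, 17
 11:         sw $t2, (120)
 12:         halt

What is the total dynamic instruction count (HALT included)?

42

after li $t2, 2: $t2=2
after li $t3, 7: $t3=7
after li $t0, 100: $t0=100
after lw $t2, 0($t0): $t2=M[100]=3
after add $t2, $t2, 13: $t2=3+13=16
after add $t0, $t0, 4: $t0=100+4=104
after sub $t3, $t3, 1: $t3=7-1=6
cmp $t3, 1  (cmp 6,1)
bne loop: taken
after lw $t2, 0($t0): $t2=M[104]=-5
after add $t2, $t2, 13: $t2=(-5)+13=8
after add $t0, $t0, 4: $t0=104+4=108
after sub $t3, $t3, 1: $t3=6-1=5
cmp $t3, 1  (cmp 5,1)
bne loop: taken
after lw $t2, 0($t0): $t2=M[108]=15
after add $t2, $t2, 13: $t2=15+13=28
after add $t0, $t0, 4: $t0=108+4=112
after sub $t3, $t3, 1: $t3=5-1=4
cmp $t3, 1  (cmp 4,1)
bne loop: taken
after lw $t2, 0($t0): $t2=M[112]=-8
after add $t2, $t2, 13: $t2=(-8)+13=5
after add $t0, $t0, 4: $t0=112+4=116
after sub $t3, $t3, 1: $t3=4-1=3
cmp $t3, 1  (cmp 3,1)
bne loop: taken
after lw $t2, 0($t0): $t2=M[116]=-1
after add $t2, $t2, 13: $t2=(-1)+13=12
after add $t0, $t0, 4: $t0=116+4=120
after sub $t3, $t3, 1: $t3=3-1=2
cmp $t3, 1  (cmp 2,1)
bne loop: taken
after lw $t2, 0($t0): $t2=M[120]=5
after add $t2, $t2, 13: $t2=5+13=18
after add $t0, $t0, 4: $t0=120+4=124
after sub $t3, $t3, 1: $t3=2-1=1
cmp $t3, 1  (cmp 1,1)
bne loop: not taken
after sub $t2, $t2, 17: $t2=18-17=1
sw $t2, (120) → M[120]=1
halt.
Total executed instructions: 42.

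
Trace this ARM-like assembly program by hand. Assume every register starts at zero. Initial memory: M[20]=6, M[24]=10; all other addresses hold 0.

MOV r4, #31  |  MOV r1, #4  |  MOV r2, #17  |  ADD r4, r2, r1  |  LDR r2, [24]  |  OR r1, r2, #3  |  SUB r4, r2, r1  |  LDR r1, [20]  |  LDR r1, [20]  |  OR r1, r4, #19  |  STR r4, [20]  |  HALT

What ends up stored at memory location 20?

after MOV r4, #31: r4=31
after MOV r1, #4: r1=4
after MOV r2, #17: r2=17
after ADD r4, r2, r1: r4=17+4=21
after LDR r2, [24]: r2=M[24]=10
after OR r1, r2, #3: r1=10|3=11
after SUB r4, r2, r1: r4=10-11=-1
after LDR r1, [20]: r1=M[20]=6
after LDR r1, [20]: r1=M[20]=6
after OR r1, r4, #19: r1=(-1)|19=-1
STR r4, [20] → M[20]=-1
halt.

-1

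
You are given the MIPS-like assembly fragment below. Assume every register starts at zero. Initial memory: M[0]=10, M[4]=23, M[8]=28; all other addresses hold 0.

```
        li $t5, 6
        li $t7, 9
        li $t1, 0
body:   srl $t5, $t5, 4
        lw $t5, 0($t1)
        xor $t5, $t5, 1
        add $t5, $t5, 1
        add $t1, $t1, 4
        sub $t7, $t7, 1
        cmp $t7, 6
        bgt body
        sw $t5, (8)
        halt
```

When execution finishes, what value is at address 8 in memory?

after li $t5, 6: $t5=6
after li $t7, 9: $t7=9
after li $t1, 0: $t1=0
after srl $t5, $t5, 4: $t5=6>>4=0
after lw $t5, 0($t1): $t5=M[0]=10
after xor $t5, $t5, 1: $t5=10^1=11
after add $t5, $t5, 1: $t5=11+1=12
after add $t1, $t1, 4: $t1=0+4=4
after sub $t7, $t7, 1: $t7=9-1=8
cmp $t7, 6  (cmp 8,6)
bgt body: taken
after srl $t5, $t5, 4: $t5=12>>4=0
after lw $t5, 0($t1): $t5=M[4]=23
after xor $t5, $t5, 1: $t5=23^1=22
after add $t5, $t5, 1: $t5=22+1=23
after add $t1, $t1, 4: $t1=4+4=8
after sub $t7, $t7, 1: $t7=8-1=7
cmp $t7, 6  (cmp 7,6)
bgt body: taken
after srl $t5, $t5, 4: $t5=23>>4=1
after lw $t5, 0($t1): $t5=M[8]=28
after xor $t5, $t5, 1: $t5=28^1=29
after add $t5, $t5, 1: $t5=29+1=30
after add $t1, $t1, 4: $t1=8+4=12
after sub $t7, $t7, 1: $t7=7-1=6
cmp $t7, 6  (cmp 6,6)
bgt body: not taken
sw $t5, (8) → M[8]=30
halt.

30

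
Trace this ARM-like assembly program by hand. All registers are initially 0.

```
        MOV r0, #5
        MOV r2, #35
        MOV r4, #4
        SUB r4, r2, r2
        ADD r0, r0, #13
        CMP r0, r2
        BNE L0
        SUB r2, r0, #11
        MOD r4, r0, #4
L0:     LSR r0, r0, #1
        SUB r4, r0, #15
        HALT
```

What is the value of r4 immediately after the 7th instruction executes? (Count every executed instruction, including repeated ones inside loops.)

r0=5
r2=35
r4=4
r4=35-35=0
r0=5+13=18
CMP r0, r2  (cmp 18,35)
BNE L0: taken
After step 7: r4 = 0.

0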